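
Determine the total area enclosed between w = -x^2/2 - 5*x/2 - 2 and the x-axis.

9/4

The curve meets the x-axis where -x^2/2 - 5*x/2 - 2 = 0, i.e. -(x + 1)*(x + 4)/2 = 0, at x = -4, -1.
On [-4, -1] the curve lies above the axis; ∫[-4,-1] (-x^2/2 - 5*x/2 - 2) dx = 9/4, giving area 9/4.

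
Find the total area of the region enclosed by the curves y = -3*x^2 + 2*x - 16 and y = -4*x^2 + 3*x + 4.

243/2

Set the curves equal: -3*x^2 + 2*x - 16 = -4*x^2 + 3*x + 4, so x^2 - x - 20 = 0, which factors as (x - 5)*(x + 4) = 0. The curves meet at x = -4, 5.
On [-4, 5], y = -4*x^2 + 3*x + 4 is on top; that piece has area ∫[-4,5] (-(x^2 - x - 20)) dx = 243/2.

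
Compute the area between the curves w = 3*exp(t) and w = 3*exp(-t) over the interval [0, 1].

-6 + 3*exp(-1) + 3*exp(1)

On [0, 1], (3*exp(t)) - (3*exp(-t)) = 3*exp(t) - 3*exp(-t) is ≥ 0 throughout, so the area is a single integral of |3*exp(t) - 3*exp(-t)|.
∫[0,1] (3*exp(t) - 3*exp(-t)) dt = -6 + 3*exp(-1) + 3*exp(1).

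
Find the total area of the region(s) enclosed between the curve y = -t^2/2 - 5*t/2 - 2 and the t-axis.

The curve meets the t-axis where -t^2/2 - 5*t/2 - 2 = 0, i.e. -(t + 1)*(t + 4)/2 = 0, at t = -4, -1.
On [-4, -1] the curve lies above the axis; ∫[-4,-1] (-t^2/2 - 5*t/2 - 2) dt = 9/4, giving area 9/4.

9/4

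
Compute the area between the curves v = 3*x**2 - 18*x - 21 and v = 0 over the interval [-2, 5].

The difference (3*x**2 - 18*x - 21) - (0) = 3*x**2 - 18*x - 21 changes sign at x = -1 inside [-2, 5], so split the integral there.
∫[-2,-1] (3*x**2 - 18*x - 21) dx = 13.
∫[-1,5] (3*x**2 - 18*x - 21) dx = -216; the area of that piece is 216.
Total area = 13 + 216 = 229.

229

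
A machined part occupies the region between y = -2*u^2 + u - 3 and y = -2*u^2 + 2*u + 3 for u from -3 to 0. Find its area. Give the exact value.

On [-3, 0], (-2*u^2 + u - 3) - (-2*u^2 + 2*u + 3) = -u - 6 is ≤ 0 throughout, so the area is a single integral of |-u - 6|.
∫[-3,0] (-u - 6) du = -27/2; the area of that piece is 27/2.

27/2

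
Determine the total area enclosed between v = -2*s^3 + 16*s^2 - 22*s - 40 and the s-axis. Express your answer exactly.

The curve meets the s-axis where -2*s^3 + 16*s^2 - 22*s - 40 = 0, i.e. -2*(s - 5)*(s - 4)*(s + 1) = 0, at s = -1, 4, 5.
On [-1, 4] the curve lies below the axis; ∫[-1,4] (-2*s^3 + 16*s^2 - 22*s - 40) ds = -875/6, giving area 875/6.
On [4, 5] the curve lies above the axis; ∫[4,5] (-2*s^3 + 16*s^2 - 22*s - 40) ds = 11/6, giving area 11/6.
Total area = 875/6 + 11/6 = 443/3.

443/3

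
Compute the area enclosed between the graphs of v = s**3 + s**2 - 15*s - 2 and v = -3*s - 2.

937/12

Set the curves equal: s**3 + s**2 - 15*s - 2 = -3*s - 2, so s**3 + s**2 - 12*s = 0, which factors as s*(s - 3)*(s + 4) = 0. The curves meet at s = -4, 0, 3.
On [-4, 0], v = s**3 + s**2 - 15*s - 2 is on top; that piece has area ∫[-4,0] (s**3 + s**2 - 12*s) ds = 160/3.
On [0, 3], v = -3*s - 2 is on top; that piece has area ∫[0,3] (-(s**3 + s**2 - 12*s)) ds = 99/4.
Total enclosed area = 160/3 + 99/4 = 937/12.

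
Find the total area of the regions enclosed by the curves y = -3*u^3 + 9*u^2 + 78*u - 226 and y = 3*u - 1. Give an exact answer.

Set the curves equal: -3*u^3 + 9*u^2 + 78*u - 226 = 3*u - 1, so -3*u^3 + 9*u^2 + 75*u - 225 = 0, which factors as -3*(u - 5)*(u - 3)*(u + 5) = 0. The curves meet at u = -5, 3, 5.
On [-5, 3], y = 3*u - 1 is on top; that piece has area ∫[-5,3] (-(-3*u^3 + 9*u^2 + 75*u - 225)) du = 1536.
On [3, 5], y = -3*u^3 + 9*u^2 + 78*u - 226 is on top; that piece has area ∫[3,5] (-3*u^3 + 9*u^2 + 75*u - 225) du = 36.
Total enclosed area = 1536 + 36 = 1572.

1572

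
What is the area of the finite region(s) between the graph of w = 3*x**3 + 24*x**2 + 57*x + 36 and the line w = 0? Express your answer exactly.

The curve meets the x-axis where 3*x**3 + 24*x**2 + 57*x + 36 = 0, i.e. 3*(x + 1)*(x + 3)*(x + 4) = 0, at x = -4, -3, -1.
On [-4, -3] the curve lies above the axis; ∫[-4,-3] (3*x**3 + 24*x**2 + 57*x + 36) dx = 5/4, giving area 5/4.
On [-3, -1] the curve lies below the axis; ∫[-3,-1] (3*x**3 + 24*x**2 + 57*x + 36) dx = -8, giving area 8.
Total area = 5/4 + 8 = 37/4.

37/4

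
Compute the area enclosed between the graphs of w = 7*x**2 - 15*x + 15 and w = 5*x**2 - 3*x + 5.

Set the curves equal: 7*x**2 - 15*x + 15 = 5*x**2 - 3*x + 5, so 2*x**2 - 12*x + 10 = 0, which factors as 2*(x - 5)*(x - 1) = 0. The curves meet at x = 1, 5.
On [1, 5], w = 5*x**2 - 3*x + 5 is on top; that piece has area ∫[1,5] (-(2*x**2 - 12*x + 10)) dx = 64/3.

64/3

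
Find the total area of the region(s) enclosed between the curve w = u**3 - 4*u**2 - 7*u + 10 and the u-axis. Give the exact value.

937/12

The curve meets the u-axis where u**3 - 4*u**2 - 7*u + 10 = 0, i.e. (u - 5)*(u - 1)*(u + 2) = 0, at u = -2, 1, 5.
On [-2, 1] the curve lies above the axis; ∫[-2,1] (u**3 - 4*u**2 - 7*u + 10) du = 99/4, giving area 99/4.
On [1, 5] the curve lies below the axis; ∫[1,5] (u**3 - 4*u**2 - 7*u + 10) du = -160/3, giving area 160/3.
Total area = 99/4 + 160/3 = 937/12.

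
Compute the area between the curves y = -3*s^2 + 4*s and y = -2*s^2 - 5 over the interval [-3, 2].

The difference (-3*s^2 + 4*s) - (-2*s^2 - 5) = -s^2 + 4*s + 5 changes sign at s = -1 inside [-3, 2], so split the integral there.
∫[-3,-1] (-s^2 + 4*s + 5) ds = -44/3; the area of that piece is 44/3.
∫[-1,2] (-s^2 + 4*s + 5) ds = 18.
Total area = 44/3 + 18 = 98/3.

98/3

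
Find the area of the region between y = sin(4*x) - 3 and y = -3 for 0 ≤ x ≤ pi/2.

The difference (sin(4*x) - 3) - (-3) = sin(4*x) changes sign at x = pi/4 inside [0, pi/2], so split the integral there.
∫[0,pi/4] (sin(4*x)) dx = 1/2.
∫[pi/4,pi/2] (sin(4*x)) dx = -1/2; the area of that piece is 1/2.
Total area = 1/2 + 1/2 = 1.

1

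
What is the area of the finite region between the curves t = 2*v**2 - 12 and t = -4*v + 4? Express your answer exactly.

72

Both boundary curves give t as a function of v, so integrate with respect to v. Setting them equal: 2*v**2 + 4*v - 16 = 0, i.e. 2*(v - 2)*(v + 4) = 0, so they meet at v = -4, 2.
For v in [-4, 2], t = 2*v**2 - 12 is on the left; area = ∫[-4,2] (-(2*v**2 + 4*v - 16)) dv = 72.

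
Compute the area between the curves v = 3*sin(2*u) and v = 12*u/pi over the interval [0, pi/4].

3/2 - 3*pi/8

On [0, pi/4], (3*sin(2*u)) - (12*u/pi) = -12*u/pi + 3*sin(2*u) is ≥ 0 throughout, so the area is a single integral of |-12*u/pi + 3*sin(2*u)|.
∫[0,pi/4] (-12*u/pi + 3*sin(2*u)) du = 3/2 - 3*pi/8.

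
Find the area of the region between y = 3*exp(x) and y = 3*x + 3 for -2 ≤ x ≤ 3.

-45/2 - 3*exp(-2) + 3*exp(3)

On [-2, 3], (3*exp(x)) - (3*x + 3) = -3*x + 3*exp(x) - 3 is ≥ 0 throughout, so the area is a single integral of |-3*x + 3*exp(x) - 3|.
∫[-2,3] (-3*x + 3*exp(x) - 3) dx = -45/2 - 3*exp(-2) + 3*exp(3).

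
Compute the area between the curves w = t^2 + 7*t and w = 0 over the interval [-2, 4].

266/3

The difference (t^2 + 7*t) - (0) = t^2 + 7*t changes sign at t = 0 inside [-2, 4], so split the integral there.
∫[-2,0] (t^2 + 7*t) dt = -34/3; the area of that piece is 34/3.
∫[0,4] (t^2 + 7*t) dt = 232/3.
Total area = 34/3 + 232/3 = 266/3.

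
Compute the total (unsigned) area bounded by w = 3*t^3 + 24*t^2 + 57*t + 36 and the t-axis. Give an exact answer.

37/4

The curve meets the t-axis where 3*t^3 + 24*t^2 + 57*t + 36 = 0, i.e. 3*(t + 1)*(t + 3)*(t + 4) = 0, at t = -4, -3, -1.
On [-4, -3] the curve lies above the axis; ∫[-4,-3] (3*t^3 + 24*t^2 + 57*t + 36) dt = 5/4, giving area 5/4.
On [-3, -1] the curve lies below the axis; ∫[-3,-1] (3*t^3 + 24*t^2 + 57*t + 36) dt = -8, giving area 8.
Total area = 5/4 + 8 = 37/4.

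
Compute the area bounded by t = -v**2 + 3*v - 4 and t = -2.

Both boundary curves give t as a function of v, so integrate with respect to v. Setting them equal: -v**2 + 3*v - 2 = 0, i.e. -(v - 2)*(v - 1) = 0, so they meet at v = 1, 2.
For v in [1, 2], t = -v**2 + 3*v - 4 is on the right; area = ∫[1,2] (-v**2 + 3*v - 2) dv = 1/6.

1/6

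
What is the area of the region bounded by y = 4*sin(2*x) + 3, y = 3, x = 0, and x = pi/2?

On [0, pi/2], (4*sin(2*x) + 3) - (3) = 4*sin(2*x) is ≥ 0 throughout, so the area is a single integral of |4*sin(2*x)|.
∫[0,pi/2] (4*sin(2*x)) dx = 4.

4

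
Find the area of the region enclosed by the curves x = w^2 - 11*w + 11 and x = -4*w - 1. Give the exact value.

1/6

Both boundary curves give x as a function of w, so integrate with respect to w. Setting them equal: w^2 - 7*w + 12 = 0, i.e. (w - 4)*(w - 3) = 0, so they meet at w = 3, 4.
For w in [3, 4], x = w^2 - 11*w + 11 is on the left; area = ∫[3,4] (-(w^2 - 7*w + 12)) dw = 1/6.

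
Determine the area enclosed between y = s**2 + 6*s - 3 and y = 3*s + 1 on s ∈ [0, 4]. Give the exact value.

The difference (s**2 + 6*s - 3) - (3*s + 1) = s**2 + 3*s - 4 changes sign at s = 1 inside [0, 4], so split the integral there.
∫[0,1] (s**2 + 3*s - 4) ds = -13/6; the area of that piece is 13/6.
∫[1,4] (s**2 + 3*s - 4) ds = 63/2.
Total area = 13/6 + 63/2 = 101/3.

101/3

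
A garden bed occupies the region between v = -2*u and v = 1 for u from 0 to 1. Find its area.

2

On [0, 1], (-2*u) - (1) = -2*u - 1 is ≤ 0 throughout, so the area is a single integral of |-2*u - 1|.
∫[0,1] (-2*u - 1) du = -2; the area of that piece is 2.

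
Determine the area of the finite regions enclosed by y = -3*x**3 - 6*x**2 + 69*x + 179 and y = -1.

5137/4

Set the curves equal: -3*x**3 - 6*x**2 + 69*x + 179 = -1, so -3*x**3 - 6*x**2 + 69*x + 180 = 0, which factors as -3*(x - 5)*(x + 3)*(x + 4) = 0. The curves meet at x = -4, -3, 5.
On [-4, -3], y = -1 is on top; that piece has area ∫[-4,-3] (-(-3*x**3 - 6*x**2 + 69*x + 180)) dx = 17/4.
On [-3, 5], y = -3*x**3 - 6*x**2 + 69*x + 179 is on top; that piece has area ∫[-3,5] (-3*x**3 - 6*x**2 + 69*x + 180) dx = 1280.
Total enclosed area = 17/4 + 1280 = 5137/4.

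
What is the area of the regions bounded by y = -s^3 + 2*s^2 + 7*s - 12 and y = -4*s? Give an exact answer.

937/12

Set the curves equal: -s^3 + 2*s^2 + 7*s - 12 = -4*s, so -s^3 + 2*s^2 + 11*s - 12 = 0, which factors as -(s - 4)*(s - 1)*(s + 3) = 0. The curves meet at s = -3, 1, 4.
On [-3, 1], y = -4*s is on top; that piece has area ∫[-3,1] (-(-s^3 + 2*s^2 + 11*s - 12)) ds = 160/3.
On [1, 4], y = -s^3 + 2*s^2 + 7*s - 12 is on top; that piece has area ∫[1,4] (-s^3 + 2*s^2 + 11*s - 12) ds = 99/4.
Total enclosed area = 160/3 + 99/4 = 937/12.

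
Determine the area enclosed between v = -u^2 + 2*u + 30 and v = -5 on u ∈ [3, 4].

89/3

On [3, 4], (-u^2 + 2*u + 30) - (-5) = -u^2 + 2*u + 35 is ≥ 0 throughout, so the area is a single integral of |-u^2 + 2*u + 35|.
∫[3,4] (-u^2 + 2*u + 35) du = 89/3.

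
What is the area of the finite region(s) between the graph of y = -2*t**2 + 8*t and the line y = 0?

The curve meets the t-axis where -2*t**2 + 8*t = 0, i.e. -2*t*(t - 4) = 0, at t = 0, 4.
On [0, 4] the curve lies above the axis; ∫[0,4] (-2*t**2 + 8*t) dt = 64/3, giving area 64/3.

64/3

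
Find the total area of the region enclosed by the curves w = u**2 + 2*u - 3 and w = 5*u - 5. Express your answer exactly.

1/6

Set the curves equal: u**2 + 2*u - 3 = 5*u - 5, so u**2 - 3*u + 2 = 0, which factors as (u - 2)*(u - 1) = 0. The curves meet at u = 1, 2.
On [1, 2], w = 5*u - 5 is on top; that piece has area ∫[1,2] (-(u**2 - 3*u + 2)) du = 1/6.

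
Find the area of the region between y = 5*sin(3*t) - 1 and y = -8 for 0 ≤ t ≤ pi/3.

On [0, pi/3], (5*sin(3*t) - 1) - (-8) = 5*sin(3*t) + 7 is ≥ 0 throughout, so the area is a single integral of |5*sin(3*t) + 7|.
∫[0,pi/3] (5*sin(3*t) + 7) dt = 10/3 + 7*pi/3.

10/3 + 7*pi/3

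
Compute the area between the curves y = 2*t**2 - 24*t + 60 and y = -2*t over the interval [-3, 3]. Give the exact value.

On [-3, 3], (2*t**2 - 24*t + 60) - (-2*t) = 2*t**2 - 22*t + 60 is ≥ 0 throughout, so the area is a single integral of |2*t**2 - 22*t + 60|.
∫[-3,3] (2*t**2 - 22*t + 60) dt = 396.

396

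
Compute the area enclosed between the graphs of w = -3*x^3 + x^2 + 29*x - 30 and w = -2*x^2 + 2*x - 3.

Set the curves equal: -3*x^3 + x^2 + 29*x - 30 = -2*x^2 + 2*x - 3, so -3*x^3 + 3*x^2 + 27*x - 27 = 0, which factors as -3*(x - 3)*(x - 1)*(x + 3) = 0. The curves meet at x = -3, 1, 3.
On [-3, 1], w = -2*x^2 + 2*x - 3 is on top; that piece has area ∫[-3,1] (-(-3*x^3 + 3*x^2 + 27*x - 27)) dx = 128.
On [1, 3], w = -3*x^3 + x^2 + 29*x - 30 is on top; that piece has area ∫[1,3] (-3*x^3 + 3*x^2 + 27*x - 27) dx = 20.
Total enclosed area = 128 + 20 = 148.

148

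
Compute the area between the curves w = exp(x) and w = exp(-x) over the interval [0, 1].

On [0, 1], (exp(x)) - (exp(-x)) = exp(x) - exp(-x) is ≥ 0 throughout, so the area is a single integral of |exp(x) - exp(-x)|.
∫[0,1] (exp(x) - exp(-x)) dx = -2 + exp(-1) + exp(1).

-2 + exp(-1) + exp(1)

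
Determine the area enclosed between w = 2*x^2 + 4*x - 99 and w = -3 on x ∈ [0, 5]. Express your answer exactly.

1040/3

On [0, 5], (2*x^2 + 4*x - 99) - (-3) = 2*x^2 + 4*x - 96 is ≤ 0 throughout, so the area is a single integral of |2*x^2 + 4*x - 96|.
∫[0,5] (2*x^2 + 4*x - 96) dx = -1040/3; the area of that piece is 1040/3.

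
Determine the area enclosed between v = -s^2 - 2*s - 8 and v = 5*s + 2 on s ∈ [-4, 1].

The difference (-s^2 - 2*s - 8) - (5*s + 2) = -s^2 - 7*s - 10 changes sign at s = -2 inside [-4, 1], so split the integral there.
∫[-4,-2] (-s^2 - 7*s - 10) ds = 10/3.
∫[-2,1] (-s^2 - 7*s - 10) ds = -45/2; the area of that piece is 45/2.
Total area = 10/3 + 45/2 = 155/6.

155/6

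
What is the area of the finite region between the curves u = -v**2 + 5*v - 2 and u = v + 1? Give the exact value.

4/3

Both boundary curves give u as a function of v, so integrate with respect to v. Setting them equal: -v**2 + 4*v - 3 = 0, i.e. -(v - 3)*(v - 1) = 0, so they meet at v = 1, 3.
For v in [1, 3], u = -v**2 + 5*v - 2 is on the right; area = ∫[1,3] (-v**2 + 4*v - 3) dv = 4/3.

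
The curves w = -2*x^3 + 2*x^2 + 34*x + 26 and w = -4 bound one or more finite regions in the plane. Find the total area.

1136/3

Set the curves equal: -2*x^3 + 2*x^2 + 34*x + 26 = -4, so -2*x^3 + 2*x^2 + 34*x + 30 = 0, which factors as -2*(x - 5)*(x + 1)*(x + 3) = 0. The curves meet at x = -3, -1, 5.
On [-3, -1], w = -4 is on top; that piece has area ∫[-3,-1] (-(-2*x^3 + 2*x^2 + 34*x + 30)) dx = 56/3.
On [-1, 5], w = -2*x^3 + 2*x^2 + 34*x + 26 is on top; that piece has area ∫[-1,5] (-2*x^3 + 2*x^2 + 34*x + 30) dx = 360.
Total enclosed area = 56/3 + 360 = 1136/3.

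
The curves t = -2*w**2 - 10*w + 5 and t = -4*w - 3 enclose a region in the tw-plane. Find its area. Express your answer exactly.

Both boundary curves give t as a function of w, so integrate with respect to w. Setting them equal: -2*w**2 - 6*w + 8 = 0, i.e. -2*(w - 1)*(w + 4) = 0, so they meet at w = -4, 1.
For w in [-4, 1], t = -2*w**2 - 10*w + 5 is on the right; area = ∫[-4,1] (-2*w**2 - 6*w + 8) dw = 125/3.

125/3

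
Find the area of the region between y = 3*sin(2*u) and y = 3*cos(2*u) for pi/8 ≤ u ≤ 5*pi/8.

3*sqrt(2)

On [pi/8, 5*pi/8], (3*sin(2*u)) - (3*cos(2*u)) = 3*sin(2*u) - 3*cos(2*u) is ≥ 0 throughout, so the area is a single integral of |3*sin(2*u) - 3*cos(2*u)|.
∫[pi/8,5*pi/8] (3*sin(2*u) - 3*cos(2*u)) du = 3*sqrt(2).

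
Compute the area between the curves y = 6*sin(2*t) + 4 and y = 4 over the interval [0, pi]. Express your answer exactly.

12

The difference (6*sin(2*t) + 4) - (4) = 6*sin(2*t) changes sign at t = pi/2 inside [0, pi], so split the integral there.
∫[0,pi/2] (6*sin(2*t)) dt = 6.
∫[pi/2,pi] (6*sin(2*t)) dt = -6; the area of that piece is 6.
Total area = 6 + 6 = 12.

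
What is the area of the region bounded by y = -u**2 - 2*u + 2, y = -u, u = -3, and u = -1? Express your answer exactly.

3

The difference (-u**2 - 2*u + 2) - (-u) = -u**2 - u + 2 changes sign at u = -2 inside [-3, -1], so split the integral there.
∫[-3,-2] (-u**2 - u + 2) du = -11/6; the area of that piece is 11/6.
∫[-2,-1] (-u**2 - u + 2) du = 7/6.
Total area = 11/6 + 7/6 = 3.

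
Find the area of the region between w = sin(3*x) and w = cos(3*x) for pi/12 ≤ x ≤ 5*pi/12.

2*sqrt(2)/3

On [pi/12, 5*pi/12], (sin(3*x)) - (cos(3*x)) = sin(3*x) - cos(3*x) is ≥ 0 throughout, so the area is a single integral of |sin(3*x) - cos(3*x)|.
∫[pi/12,5*pi/12] (sin(3*x) - cos(3*x)) dx = 2*sqrt(2)/3.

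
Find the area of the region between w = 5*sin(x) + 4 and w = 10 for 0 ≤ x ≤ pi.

-10 + 6*pi

On [0, pi], (5*sin(x) + 4) - (10) = 5*sin(x) - 6 is ≤ 0 throughout, so the area is a single integral of |5*sin(x) - 6|.
∫[0,pi] (5*sin(x) - 6) dx = 10 - 6*pi; the area of that piece is -10 + 6*pi.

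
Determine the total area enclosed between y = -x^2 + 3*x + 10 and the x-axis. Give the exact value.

The curve meets the x-axis where -x^2 + 3*x + 10 = 0, i.e. -(x - 5)*(x + 2) = 0, at x = -2, 5.
On [-2, 5] the curve lies above the axis; ∫[-2,5] (-x^2 + 3*x + 10) dx = 343/6, giving area 343/6.

343/6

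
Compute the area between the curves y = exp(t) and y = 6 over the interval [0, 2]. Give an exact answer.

The difference (exp(t)) - (6) = exp(t) - 6 changes sign at t = log(6) inside [0, 2], so split the integral there.
∫[0,log(6)] (exp(t) - 6) dt = 5 - log(46656); the area of that piece is -5 + log(46656).
∫[log(6),2] (exp(t) - 6) dt = -18 + exp(2) + 6*log(6).
Total area = (-5 + log(46656)) + (-18 + exp(2) + 6*log(6)) = -23 + exp(2) + 12*log(6).

-23 + exp(2) + 12*log(6)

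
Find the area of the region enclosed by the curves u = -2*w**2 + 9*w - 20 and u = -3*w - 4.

Both boundary curves give u as a function of w, so integrate with respect to w. Setting them equal: -2*w**2 + 12*w - 16 = 0, i.e. -2*(w - 4)*(w - 2) = 0, so they meet at w = 2, 4.
For w in [2, 4], u = -2*w**2 + 9*w - 20 is on the right; area = ∫[2,4] (-2*w**2 + 12*w - 16) dw = 8/3.

8/3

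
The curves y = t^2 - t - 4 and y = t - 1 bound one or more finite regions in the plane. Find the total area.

32/3

Set the curves equal: t^2 - t - 4 = t - 1, so t^2 - 2*t - 3 = 0, which factors as (t - 3)*(t + 1) = 0. The curves meet at t = -1, 3.
On [-1, 3], y = t - 1 is on top; that piece has area ∫[-1,3] (-(t^2 - 2*t - 3)) dt = 32/3.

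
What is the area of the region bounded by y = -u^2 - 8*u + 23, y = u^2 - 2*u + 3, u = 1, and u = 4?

The difference (-u^2 - 8*u + 23) - (u^2 - 2*u + 3) = -2*u^2 - 6*u + 20 changes sign at u = 2 inside [1, 4], so split the integral there.
∫[1,2] (-2*u^2 - 6*u + 20) du = 19/3.
∫[2,4] (-2*u^2 - 6*u + 20) du = -100/3; the area of that piece is 100/3.
Total area = 19/3 + 100/3 = 119/3.

119/3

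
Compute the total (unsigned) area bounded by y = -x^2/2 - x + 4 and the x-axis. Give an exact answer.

The curve meets the x-axis where -x^2/2 - x + 4 = 0, i.e. -(x - 2)*(x + 4)/2 = 0, at x = -4, 2.
On [-4, 2] the curve lies above the axis; ∫[-4,2] (-x^2/2 - x + 4) dx = 18, giving area 18.

18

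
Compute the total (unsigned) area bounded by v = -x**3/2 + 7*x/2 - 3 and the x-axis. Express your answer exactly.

131/8

The curve meets the x-axis where -x**3/2 + 7*x/2 - 3 = 0, i.e. -(x - 2)*(x - 1)*(x + 3)/2 = 0, at x = -3, 1, 2.
On [-3, 1] the curve lies below the axis; ∫[-3,1] (-x**3/2 + 7*x/2 - 3) dx = -16, giving area 16.
On [1, 2] the curve lies above the axis; ∫[1,2] (-x**3/2 + 7*x/2 - 3) dx = 3/8, giving area 3/8.
Total area = 16 + 3/8 = 131/8.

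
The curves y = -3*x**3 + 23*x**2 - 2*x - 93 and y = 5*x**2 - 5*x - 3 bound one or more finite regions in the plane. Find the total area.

Set the curves equal: -3*x**3 + 23*x**2 - 2*x - 93 = 5*x**2 - 5*x - 3, so -3*x**3 + 18*x**2 + 3*x - 90 = 0, which factors as -3*(x - 5)*(x - 3)*(x + 2) = 0. The curves meet at x = -2, 3, 5.
On [-2, 3], y = 5*x**2 - 5*x - 3 is on top; that piece has area ∫[-2,3] (-(-3*x**3 + 18*x**2 + 3*x - 90)) dx = 1125/4.
On [3, 5], y = -3*x**3 + 23*x**2 - 2*x - 93 is on top; that piece has area ∫[3,5] (-3*x**3 + 18*x**2 + 3*x - 90) dx = 24.
Total enclosed area = 1125/4 + 24 = 1221/4.

1221/4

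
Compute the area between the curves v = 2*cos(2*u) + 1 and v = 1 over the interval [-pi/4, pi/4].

2

On [-pi/4, pi/4], (2*cos(2*u) + 1) - (1) = 2*cos(2*u) is ≥ 0 throughout, so the area is a single integral of |2*cos(2*u)|.
∫[-pi/4,pi/4] (2*cos(2*u)) du = 2.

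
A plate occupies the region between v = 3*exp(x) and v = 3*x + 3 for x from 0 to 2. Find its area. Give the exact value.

-15 + 3*exp(2)

On [0, 2], (3*exp(x)) - (3*x + 3) = -3*x + 3*exp(x) - 3 is ≥ 0 throughout, so the area is a single integral of |-3*x + 3*exp(x) - 3|.
∫[0,2] (-3*x + 3*exp(x) - 3) dx = -15 + 3*exp(2).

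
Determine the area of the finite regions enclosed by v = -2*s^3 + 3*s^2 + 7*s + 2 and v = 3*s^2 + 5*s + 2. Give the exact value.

1

Set the curves equal: -2*s^3 + 3*s^2 + 7*s + 2 = 3*s^2 + 5*s + 2, so -2*s^3 + 2*s = 0, which factors as -2*s*(s - 1)*(s + 1) = 0. The curves meet at s = -1, 0, 1.
On [-1, 0], v = 3*s^2 + 5*s + 2 is on top; that piece has area ∫[-1,0] (-(-2*s^3 + 2*s)) ds = 1/2.
On [0, 1], v = -2*s^3 + 3*s^2 + 7*s + 2 is on top; that piece has area ∫[0,1] (-2*s^3 + 2*s) ds = 1/2.
Total enclosed area = 1/2 + 1/2 = 1.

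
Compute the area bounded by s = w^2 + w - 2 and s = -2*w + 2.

125/6

Both boundary curves give s as a function of w, so integrate with respect to w. Setting them equal: w^2 + 3*w - 4 = 0, i.e. (w - 1)*(w + 4) = 0, so they meet at w = -4, 1.
For w in [-4, 1], s = w^2 + w - 2 is on the left; area = ∫[-4,1] (-(w^2 + 3*w - 4)) dw = 125/6.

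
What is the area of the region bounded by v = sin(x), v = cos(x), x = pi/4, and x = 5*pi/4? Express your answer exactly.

On [pi/4, 5*pi/4], (sin(x)) - (cos(x)) = sin(x) - cos(x) is ≥ 0 throughout, so the area is a single integral of |sin(x) - cos(x)|.
∫[pi/4,5*pi/4] (sin(x) - cos(x)) dx = 2*sqrt(2).

2*sqrt(2)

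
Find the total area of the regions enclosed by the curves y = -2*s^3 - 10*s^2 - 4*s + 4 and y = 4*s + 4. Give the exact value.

Set the curves equal: -2*s^3 - 10*s^2 - 4*s + 4 = 4*s + 4, so -2*s^3 - 10*s^2 - 8*s = 0, which factors as -2*s*(s + 1)*(s + 4) = 0. The curves meet at s = -4, -1, 0.
On [-4, -1], y = 4*s + 4 is on top; that piece has area ∫[-4,-1] (-(-2*s^3 - 10*s^2 - 8*s)) ds = 45/2.
On [-1, 0], y = -2*s^3 - 10*s^2 - 4*s + 4 is on top; that piece has area ∫[-1,0] (-2*s^3 - 10*s^2 - 8*s) ds = 7/6.
Total enclosed area = 45/2 + 7/6 = 71/3.

71/3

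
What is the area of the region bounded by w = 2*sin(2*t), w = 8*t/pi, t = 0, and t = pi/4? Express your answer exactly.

On [0, pi/4], (2*sin(2*t)) - (8*t/pi) = -8*t/pi + 2*sin(2*t) is ≥ 0 throughout, so the area is a single integral of |-8*t/pi + 2*sin(2*t)|.
∫[0,pi/4] (-8*t/pi + 2*sin(2*t)) dt = 1 - pi/4.

1 - pi/4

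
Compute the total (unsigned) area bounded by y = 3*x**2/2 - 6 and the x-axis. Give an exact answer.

The curve meets the x-axis where 3*x**2/2 - 6 = 0, i.e. 3*(x - 2)*(x + 2)/2 = 0, at x = -2, 2.
On [-2, 2] the curve lies below the axis; ∫[-2,2] (3*x**2/2 - 6) dx = -16, giving area 16.

16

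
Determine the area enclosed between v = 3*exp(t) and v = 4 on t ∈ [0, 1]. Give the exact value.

-9 - 8*log(3) + 3*exp(1) + 16*log(2)

The difference (3*exp(t)) - (4) = 3*exp(t) - 4 changes sign at t = log(4/3) inside [0, 1], so split the integral there.
∫[0,log(4/3)] (3*exp(t) - 4) dt = log(81/256) + 1; the area of that piece is -1 + log(256/81).
∫[log(4/3),1] (3*exp(t) - 4) dt = -8 - 4*log(3) + 8*log(2) + 3*exp(1).
Total area = (-1 + log(256/81)) + (-8 - 4*log(3) + 8*log(2) + 3*exp(1)) = -9 - 8*log(3) + 3*exp(1) + 16*log(2).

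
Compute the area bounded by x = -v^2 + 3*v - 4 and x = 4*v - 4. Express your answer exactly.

Both boundary curves give x as a function of v, so integrate with respect to v. Setting them equal: -v^2 - v = 0, i.e. -v*(v + 1) = 0, so they meet at v = -1, 0.
For v in [-1, 0], x = -v^2 + 3*v - 4 is on the right; area = ∫[-1,0] (-v^2 - v) dv = 1/6.

1/6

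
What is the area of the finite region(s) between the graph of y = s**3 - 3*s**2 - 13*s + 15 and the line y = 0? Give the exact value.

128

The curve meets the s-axis where s**3 - 3*s**2 - 13*s + 15 = 0, i.e. (s - 5)*(s - 1)*(s + 3) = 0, at s = -3, 1, 5.
On [-3, 1] the curve lies above the axis; ∫[-3,1] (s**3 - 3*s**2 - 13*s + 15) ds = 64, giving area 64.
On [1, 5] the curve lies below the axis; ∫[1,5] (s**3 - 3*s**2 - 13*s + 15) ds = -64, giving area 64.
Total area = 64 + 64 = 128.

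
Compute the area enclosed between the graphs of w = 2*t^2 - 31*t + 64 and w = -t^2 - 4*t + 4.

1/2

Set the curves equal: 2*t^2 - 31*t + 64 = -t^2 - 4*t + 4, so 3*t^2 - 27*t + 60 = 0, which factors as 3*(t - 5)*(t - 4) = 0. The curves meet at t = 4, 5.
On [4, 5], w = -t^2 - 4*t + 4 is on top; that piece has area ∫[4,5] (-(3*t^2 - 27*t + 60)) dt = 1/2.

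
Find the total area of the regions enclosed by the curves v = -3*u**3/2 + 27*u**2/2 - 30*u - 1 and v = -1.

393/8

Set the curves equal: -3*u**3/2 + 27*u**2/2 - 30*u - 1 = -1, so -3*u**3/2 + 27*u**2/2 - 30*u = 0, which factors as -3*u*(u - 5)*(u - 4)/2 = 0. The curves meet at u = 0, 4, 5.
On [0, 4], v = -1 is on top; that piece has area ∫[0,4] (-(-3*u**3/2 + 27*u**2/2 - 30*u)) du = 48.
On [4, 5], v = -3*u**3/2 + 27*u**2/2 - 30*u - 1 is on top; that piece has area ∫[4,5] (-3*u**3/2 + 27*u**2/2 - 30*u) du = 9/8.
Total enclosed area = 48 + 9/8 = 393/8.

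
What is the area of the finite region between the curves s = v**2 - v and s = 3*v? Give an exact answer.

32/3

Both boundary curves give s as a function of v, so integrate with respect to v. Setting them equal: v**2 - 4*v = 0, i.e. v*(v - 4) = 0, so they meet at v = 0, 4.
For v in [0, 4], s = v**2 - v is on the left; area = ∫[0,4] (-(v**2 - 4*v)) dv = 32/3.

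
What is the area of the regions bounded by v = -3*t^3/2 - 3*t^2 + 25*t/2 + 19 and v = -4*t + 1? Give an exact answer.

Set the curves equal: -3*t^3/2 - 3*t^2 + 25*t/2 + 19 = -4*t + 1, so -3*t^3/2 - 3*t^2 + 33*t/2 + 18 = 0, which factors as -3*(t - 3)*(t + 1)*(t + 4)/2 = 0. The curves meet at t = -4, -1, 3.
On [-4, -1], v = -4*t + 1 is on top; that piece has area ∫[-4,-1] (-(-3*t^3/2 - 3*t^2 + 33*t/2 + 18)) dt = 297/8.
On [-1, 3], v = -3*t^3/2 - 3*t^2 + 25*t/2 + 19 is on top; that piece has area ∫[-1,3] (-3*t^3/2 - 3*t^2 + 33*t/2 + 18) dt = 80.
Total enclosed area = 297/8 + 80 = 937/8.

937/8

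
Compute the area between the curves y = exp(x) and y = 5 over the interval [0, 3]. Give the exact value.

The difference (exp(x)) - (5) = exp(x) - 5 changes sign at x = log(5) inside [0, 3], so split the integral there.
∫[0,log(5)] (exp(x) - 5) dx = 4 - log(3125); the area of that piece is -4 + log(3125).
∫[log(5),3] (exp(x) - 5) dx = -20 + 5*log(5) + exp(3).
Total area = (-4 + log(3125)) + (-20 + 5*log(5) + exp(3)) = -24 + 10*log(5) + exp(3).

-24 + 10*log(5) + exp(3)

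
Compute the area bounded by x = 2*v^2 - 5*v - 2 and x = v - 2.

9

Both boundary curves give x as a function of v, so integrate with respect to v. Setting them equal: 2*v^2 - 6*v = 0, i.e. 2*v*(v - 3) = 0, so they meet at v = 0, 3.
For v in [0, 3], x = 2*v^2 - 5*v - 2 is on the left; area = ∫[0,3] (-(2*v^2 - 6*v)) dv = 9.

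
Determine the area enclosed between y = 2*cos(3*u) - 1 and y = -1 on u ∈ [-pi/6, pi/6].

On [-pi/6, pi/6], (2*cos(3*u) - 1) - (-1) = 2*cos(3*u) is ≥ 0 throughout, so the area is a single integral of |2*cos(3*u)|.
∫[-pi/6,pi/6] (2*cos(3*u)) du = 4/3.

4/3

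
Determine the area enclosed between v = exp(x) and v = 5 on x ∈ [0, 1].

On [0, 1], (exp(x)) - (5) = exp(x) - 5 is ≤ 0 throughout, so the area is a single integral of |exp(x) - 5|.
∫[0,1] (exp(x) - 5) dx = -6 + exp(1); the area of that piece is 6 - exp(1).

6 - exp(1)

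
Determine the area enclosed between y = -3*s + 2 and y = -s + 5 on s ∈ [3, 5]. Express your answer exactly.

22

On [3, 5], (-3*s + 2) - (-s + 5) = -2*s - 3 is ≤ 0 throughout, so the area is a single integral of |-2*s - 3|.
∫[3,5] (-2*s - 3) ds = -22; the area of that piece is 22.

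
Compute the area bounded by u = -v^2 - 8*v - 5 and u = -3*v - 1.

Both boundary curves give u as a function of v, so integrate with respect to v. Setting them equal: -v^2 - 5*v - 4 = 0, i.e. -(v + 1)*(v + 4) = 0, so they meet at v = -4, -1.
For v in [-4, -1], u = -v^2 - 8*v - 5 is on the right; area = ∫[-4,-1] (-v^2 - 5*v - 4) dv = 9/2.

9/2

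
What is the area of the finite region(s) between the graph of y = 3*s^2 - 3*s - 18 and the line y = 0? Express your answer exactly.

The curve meets the s-axis where 3*s^2 - 3*s - 18 = 0, i.e. 3*(s - 3)*(s + 2) = 0, at s = -2, 3.
On [-2, 3] the curve lies below the axis; ∫[-2,3] (3*s^2 - 3*s - 18) ds = -125/2, giving area 125/2.

125/2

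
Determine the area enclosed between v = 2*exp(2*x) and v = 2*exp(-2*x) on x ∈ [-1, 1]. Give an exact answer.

-4 + 2*exp(-2) + 2*exp(2)

The difference (2*exp(2*x)) - (2*exp(-2*x)) = 2*exp(2*x) - 2*exp(-2*x) changes sign at x = 0 inside [-1, 1], so split the integral there.
∫[-1,0] (2*exp(2*x) - 2*exp(-2*x)) dx = -exp(2) - exp(-2) + 2; the area of that piece is -2 + exp(-2) + exp(2).
∫[0,1] (2*exp(2*x) - 2*exp(-2*x)) dx = -2 + exp(-2) + exp(2).
Total area = (-2 + exp(-2) + exp(2)) + (-2 + exp(-2) + exp(2)) = -4 + 2*exp(-2) + 2*exp(2).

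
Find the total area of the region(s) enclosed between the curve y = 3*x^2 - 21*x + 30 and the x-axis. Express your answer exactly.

The curve meets the x-axis where 3*x^2 - 21*x + 30 = 0, i.e. 3*(x - 5)*(x - 2) = 0, at x = 2, 5.
On [2, 5] the curve lies below the axis; ∫[2,5] (3*x^2 - 21*x + 30) dx = -27/2, giving area 27/2.

27/2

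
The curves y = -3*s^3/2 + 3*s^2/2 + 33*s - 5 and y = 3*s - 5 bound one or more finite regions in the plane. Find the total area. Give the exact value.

2521/8

Set the curves equal: -3*s^3/2 + 3*s^2/2 + 33*s - 5 = 3*s - 5, so -3*s^3/2 + 3*s^2/2 + 30*s = 0, which factors as -3*s*(s - 5)*(s + 4)/2 = 0. The curves meet at s = -4, 0, 5.
On [-4, 0], y = 3*s - 5 is on top; that piece has area ∫[-4,0] (-(-3*s^3/2 + 3*s^2/2 + 30*s)) ds = 112.
On [0, 5], y = -3*s^3/2 + 3*s^2/2 + 33*s - 5 is on top; that piece has area ∫[0,5] (-3*s^3/2 + 3*s^2/2 + 30*s) ds = 1625/8.
Total enclosed area = 112 + 1625/8 = 2521/8.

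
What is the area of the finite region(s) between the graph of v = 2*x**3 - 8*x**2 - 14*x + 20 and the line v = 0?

937/6

The curve meets the x-axis where 2*x**3 - 8*x**2 - 14*x + 20 = 0, i.e. 2*(x - 5)*(x - 1)*(x + 2) = 0, at x = -2, 1, 5.
On [-2, 1] the curve lies above the axis; ∫[-2,1] (2*x**3 - 8*x**2 - 14*x + 20) dx = 99/2, giving area 99/2.
On [1, 5] the curve lies below the axis; ∫[1,5] (2*x**3 - 8*x**2 - 14*x + 20) dx = -320/3, giving area 320/3.
Total area = 99/2 + 320/3 = 937/6.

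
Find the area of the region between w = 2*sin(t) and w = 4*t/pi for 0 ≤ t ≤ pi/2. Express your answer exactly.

On [0, pi/2], (2*sin(t)) - (4*t/pi) = -4*t/pi + 2*sin(t) is ≥ 0 throughout, so the area is a single integral of |-4*t/pi + 2*sin(t)|.
∫[0,pi/2] (-4*t/pi + 2*sin(t)) dt = 2 - pi/2.

2 - pi/2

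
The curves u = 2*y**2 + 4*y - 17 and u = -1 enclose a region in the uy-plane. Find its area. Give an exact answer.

72

Both boundary curves give u as a function of y, so integrate with respect to y. Setting them equal: 2*y**2 + 4*y - 16 = 0, i.e. 2*(y - 2)*(y + 4) = 0, so they meet at y = -4, 2.
For y in [-4, 2], u = 2*y**2 + 4*y - 17 is on the left; area = ∫[-4,2] (-(2*y**2 + 4*y - 16)) dy = 72.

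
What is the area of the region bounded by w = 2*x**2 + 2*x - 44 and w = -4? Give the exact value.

243

Set the curves equal: 2*x**2 + 2*x - 44 = -4, so 2*x**2 + 2*x - 40 = 0, which factors as 2*(x - 4)*(x + 5) = 0. The curves meet at x = -5, 4.
On [-5, 4], w = -4 is on top; that piece has area ∫[-5,4] (-(2*x**2 + 2*x - 40)) dx = 243.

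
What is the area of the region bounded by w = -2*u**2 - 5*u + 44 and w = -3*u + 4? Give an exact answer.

243

Set the curves equal: -2*u**2 - 5*u + 44 = -3*u + 4, so -2*u**2 - 2*u + 40 = 0, which factors as -2*(u - 4)*(u + 5) = 0. The curves meet at u = -5, 4.
On [-5, 4], w = -2*u**2 - 5*u + 44 is on top; that piece has area ∫[-5,4] (-2*u**2 - 2*u + 40) du = 243.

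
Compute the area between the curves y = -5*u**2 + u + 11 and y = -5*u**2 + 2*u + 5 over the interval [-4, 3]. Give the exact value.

On [-4, 3], (-5*u**2 + u + 11) - (-5*u**2 + 2*u + 5) = -u + 6 is ≥ 0 throughout, so the area is a single integral of |-u + 6|.
∫[-4,3] (-u + 6) du = 91/2.

91/2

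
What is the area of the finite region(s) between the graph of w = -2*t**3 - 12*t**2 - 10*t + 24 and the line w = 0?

131/2

The curve meets the t-axis where -2*t**3 - 12*t**2 - 10*t + 24 = 0, i.e. -2*(t - 1)*(t + 3)*(t + 4) = 0, at t = -4, -3, 1.
On [-4, -3] the curve lies below the axis; ∫[-4,-3] (-2*t**3 - 12*t**2 - 10*t + 24) dt = -3/2, giving area 3/2.
On [-3, 1] the curve lies above the axis; ∫[-3,1] (-2*t**3 - 12*t**2 - 10*t + 24) dt = 64, giving area 64.
Total area = 3/2 + 64 = 131/2.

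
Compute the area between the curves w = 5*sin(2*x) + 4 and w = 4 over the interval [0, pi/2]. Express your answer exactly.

On [0, pi/2], (5*sin(2*x) + 4) - (4) = 5*sin(2*x) is ≥ 0 throughout, so the area is a single integral of |5*sin(2*x)|.
∫[0,pi/2] (5*sin(2*x)) dx = 5.

5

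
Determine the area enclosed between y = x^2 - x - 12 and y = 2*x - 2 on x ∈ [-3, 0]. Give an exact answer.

The difference (x^2 - x - 12) - (2*x - 2) = x^2 - 3*x - 10 changes sign at x = -2 inside [-3, 0], so split the integral there.
∫[-3,-2] (x^2 - 3*x - 10) dx = 23/6.
∫[-2,0] (x^2 - 3*x - 10) dx = -34/3; the area of that piece is 34/3.
Total area = 23/6 + 34/3 = 91/6.

91/6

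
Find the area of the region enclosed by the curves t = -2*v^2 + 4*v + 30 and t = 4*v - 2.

Both boundary curves give t as a function of v, so integrate with respect to v. Setting them equal: -2*v^2 + 32 = 0, i.e. -2*(v - 4)*(v + 4) = 0, so they meet at v = -4, 4.
For v in [-4, 4], t = -2*v^2 + 4*v + 30 is on the right; area = ∫[-4,4] (-2*v^2 + 32) dv = 512/3.

512/3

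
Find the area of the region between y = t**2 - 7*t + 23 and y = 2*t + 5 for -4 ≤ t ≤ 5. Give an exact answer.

The difference (t**2 - 7*t + 23) - (2*t + 5) = t**2 - 9*t + 18 changes sign at t = 3 inside [-4, 5], so split the integral there.
∫[-4,3] (t**2 - 9*t + 18) dt = 1127/6.
∫[3,5] (t**2 - 9*t + 18) dt = -10/3; the area of that piece is 10/3.
Total area = 1127/6 + 10/3 = 1147/6.

1147/6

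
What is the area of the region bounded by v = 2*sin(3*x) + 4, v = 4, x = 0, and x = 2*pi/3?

The difference (2*sin(3*x) + 4) - (4) = 2*sin(3*x) changes sign at x = pi/3 inside [0, 2*pi/3], so split the integral there.
∫[0,pi/3] (2*sin(3*x)) dx = 4/3.
∫[pi/3,2*pi/3] (2*sin(3*x)) dx = -4/3; the area of that piece is 4/3.
Total area = 4/3 + 4/3 = 8/3.

8/3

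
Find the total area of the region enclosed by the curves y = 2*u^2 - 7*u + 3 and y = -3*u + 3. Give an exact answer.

Set the curves equal: 2*u^2 - 7*u + 3 = -3*u + 3, so 2*u^2 - 4*u = 0, which factors as 2*u*(u - 2) = 0. The curves meet at u = 0, 2.
On [0, 2], y = -3*u + 3 is on top; that piece has area ∫[0,2] (-(2*u^2 - 4*u)) du = 8/3.

8/3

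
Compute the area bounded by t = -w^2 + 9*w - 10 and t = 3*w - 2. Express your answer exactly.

Both boundary curves give t as a function of w, so integrate with respect to w. Setting them equal: -w^2 + 6*w - 8 = 0, i.e. -(w - 4)*(w - 2) = 0, so they meet at w = 2, 4.
For w in [2, 4], t = -w^2 + 9*w - 10 is on the right; area = ∫[2,4] (-w^2 + 6*w - 8) dw = 4/3.

4/3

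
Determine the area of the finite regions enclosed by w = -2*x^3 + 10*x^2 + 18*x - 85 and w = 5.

Set the curves equal: -2*x^3 + 10*x^2 + 18*x - 85 = 5, so -2*x^3 + 10*x^2 + 18*x - 90 = 0, which factors as -2*(x - 5)*(x - 3)*(x + 3) = 0. The curves meet at x = -3, 3, 5.
On [-3, 3], w = 5 is on top; that piece has area ∫[-3,3] (-(-2*x^3 + 10*x^2 + 18*x - 90)) dx = 360.
On [3, 5], w = -2*x^3 + 10*x^2 + 18*x - 85 is on top; that piece has area ∫[3,5] (-2*x^3 + 10*x^2 + 18*x - 90) dx = 56/3.
Total enclosed area = 360 + 56/3 = 1136/3.

1136/3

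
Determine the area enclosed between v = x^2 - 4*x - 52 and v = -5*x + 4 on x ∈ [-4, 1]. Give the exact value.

On [-4, 1], (x^2 - 4*x - 52) - (-5*x + 4) = x^2 + x - 56 is ≤ 0 throughout, so the area is a single integral of |x^2 + x - 56|.
∫[-4,1] (x^2 + x - 56) dx = -1595/6; the area of that piece is 1595/6.

1595/6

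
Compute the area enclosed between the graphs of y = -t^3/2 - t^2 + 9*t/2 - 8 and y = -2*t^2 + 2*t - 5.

253/24

Set the curves equal: -t^3/2 - t^2 + 9*t/2 - 8 = -2*t^2 + 2*t - 5, so -t^3/2 + t^2 + 5*t/2 - 3 = 0, which factors as -(t - 3)*(t - 1)*(t + 2)/2 = 0. The curves meet at t = -2, 1, 3.
On [-2, 1], y = -2*t^2 + 2*t - 5 is on top; that piece has area ∫[-2,1] (-(-t^3/2 + t^2 + 5*t/2 - 3)) dt = 63/8.
On [1, 3], y = -t^3/2 - t^2 + 9*t/2 - 8 is on top; that piece has area ∫[1,3] (-t^3/2 + t^2 + 5*t/2 - 3) dt = 8/3.
Total enclosed area = 63/8 + 8/3 = 253/24.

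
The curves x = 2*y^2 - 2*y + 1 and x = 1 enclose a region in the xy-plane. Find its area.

1/3

Both boundary curves give x as a function of y, so integrate with respect to y. Setting them equal: 2*y^2 - 2*y = 0, i.e. 2*y*(y - 1) = 0, so they meet at y = 0, 1.
For y in [0, 1], x = 2*y^2 - 2*y + 1 is on the left; area = ∫[0,1] (-(2*y^2 - 2*y)) dy = 1/3.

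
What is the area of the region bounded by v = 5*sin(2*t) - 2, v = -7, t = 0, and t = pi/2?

5 + 5*pi/2

On [0, pi/2], (5*sin(2*t) - 2) - (-7) = 5*sin(2*t) + 5 is ≥ 0 throughout, so the area is a single integral of |5*sin(2*t) + 5|.
∫[0,pi/2] (5*sin(2*t) + 5) dt = 5 + 5*pi/2.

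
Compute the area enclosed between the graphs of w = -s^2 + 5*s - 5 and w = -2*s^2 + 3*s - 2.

Set the curves equal: -s^2 + 5*s - 5 = -2*s^2 + 3*s - 2, so s^2 + 2*s - 3 = 0, which factors as (s - 1)*(s + 3) = 0. The curves meet at s = -3, 1.
On [-3, 1], w = -2*s^2 + 3*s - 2 is on top; that piece has area ∫[-3,1] (-(s^2 + 2*s - 3)) ds = 32/3.

32/3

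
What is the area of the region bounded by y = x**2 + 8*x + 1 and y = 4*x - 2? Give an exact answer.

4/3

Set the curves equal: x**2 + 8*x + 1 = 4*x - 2, so x**2 + 4*x + 3 = 0, which factors as (x + 1)*(x + 3) = 0. The curves meet at x = -3, -1.
On [-3, -1], y = 4*x - 2 is on top; that piece has area ∫[-3,-1] (-(x**2 + 4*x + 3)) dx = 4/3.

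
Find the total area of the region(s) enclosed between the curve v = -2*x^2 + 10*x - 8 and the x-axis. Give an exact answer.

9

The curve meets the x-axis where -2*x^2 + 10*x - 8 = 0, i.e. -2*(x - 4)*(x - 1) = 0, at x = 1, 4.
On [1, 4] the curve lies above the axis; ∫[1,4] (-2*x^2 + 10*x - 8) dx = 9, giving area 9.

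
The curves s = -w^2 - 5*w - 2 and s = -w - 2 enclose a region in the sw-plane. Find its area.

32/3

Both boundary curves give s as a function of w, so integrate with respect to w. Setting them equal: -w^2 - 4*w = 0, i.e. -w*(w + 4) = 0, so they meet at w = -4, 0.
For w in [-4, 0], s = -w^2 - 5*w - 2 is on the right; area = ∫[-4,0] (-w^2 - 4*w) dw = 32/3.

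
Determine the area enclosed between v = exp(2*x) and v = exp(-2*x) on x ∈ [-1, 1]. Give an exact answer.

-2 + exp(-2) + exp(2)

The difference (exp(2*x)) - (exp(-2*x)) = exp(2*x) - exp(-2*x) changes sign at x = 0 inside [-1, 1], so split the integral there.
∫[-1,0] (exp(2*x) - exp(-2*x)) dx = -exp(2)/2 - exp(-2)/2 + 1; the area of that piece is -1 + exp(-2)/2 + exp(2)/2.
∫[0,1] (exp(2*x) - exp(-2*x)) dx = -1 + exp(-2)/2 + exp(2)/2.
Total area = (-1 + exp(-2)/2 + exp(2)/2) + (-1 + exp(-2)/2 + exp(2)/2) = -2 + exp(-2) + exp(2).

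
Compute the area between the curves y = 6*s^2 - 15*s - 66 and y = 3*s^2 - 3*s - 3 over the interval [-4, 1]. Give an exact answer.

192

The difference (6*s^2 - 15*s - 66) - (3*s^2 - 3*s - 3) = 3*s^2 - 12*s - 63 changes sign at s = -3 inside [-4, 1], so split the integral there.
∫[-4,-3] (3*s^2 - 12*s - 63) ds = 16.
∫[-3,1] (3*s^2 - 12*s - 63) ds = -176; the area of that piece is 176.
Total area = 16 + 176 = 192.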